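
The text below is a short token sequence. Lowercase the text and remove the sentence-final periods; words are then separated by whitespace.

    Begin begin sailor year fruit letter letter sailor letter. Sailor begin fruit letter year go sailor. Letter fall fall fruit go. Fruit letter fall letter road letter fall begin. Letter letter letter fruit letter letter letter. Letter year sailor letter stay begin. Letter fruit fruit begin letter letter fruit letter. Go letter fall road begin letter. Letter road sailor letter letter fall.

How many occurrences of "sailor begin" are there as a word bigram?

Scanning the 61 overlapping bigram windows for "sailor begin":
  position 10–11: sailor begin

1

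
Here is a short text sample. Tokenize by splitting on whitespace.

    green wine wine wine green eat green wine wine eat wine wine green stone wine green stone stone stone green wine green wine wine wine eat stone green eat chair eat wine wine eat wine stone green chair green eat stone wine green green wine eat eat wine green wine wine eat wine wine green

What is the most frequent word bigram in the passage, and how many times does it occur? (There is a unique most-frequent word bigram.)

"wine wine", 9 times

Bigram frequencies (highest first):
  wine wine: 9
  wine green: 7
  green wine: 6
  wine eat: 5
  eat wine: 5
  green eat: 3
  … (13 more, each ≤ 3)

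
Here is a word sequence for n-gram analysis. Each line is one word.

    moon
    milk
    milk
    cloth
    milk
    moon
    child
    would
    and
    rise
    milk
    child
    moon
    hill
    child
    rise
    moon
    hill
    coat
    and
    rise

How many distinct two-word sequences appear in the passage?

18

21 tokens → 20 bigram windows in total.
Repeated bigrams (each contributes count−1 duplicates):
  and rise: 2
  moon hill: 2
2 duplicate windows → 20 − 2 = 18 distinct.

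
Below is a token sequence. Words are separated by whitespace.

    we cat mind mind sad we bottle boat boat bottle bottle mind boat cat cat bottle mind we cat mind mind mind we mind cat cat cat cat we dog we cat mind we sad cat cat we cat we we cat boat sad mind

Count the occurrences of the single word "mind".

10

Scanning the 45 tokens for "mind":
  position 3: mind
  position 4: mind
  position 12: mind
  position 17: mind
  position 20: mind
  position 21: mind
  position 22: mind
  position 24: mind
  position 33: mind
  position 45: mind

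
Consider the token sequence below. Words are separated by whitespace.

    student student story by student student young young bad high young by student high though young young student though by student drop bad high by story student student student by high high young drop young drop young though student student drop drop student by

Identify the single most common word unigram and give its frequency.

Unigram frequencies (highest first):
  student: 13
  young: 8
  by: 6
  high: 5
  drop: 5
  though: 3
  … (2 more, each ≤ 2)

"student", 13 times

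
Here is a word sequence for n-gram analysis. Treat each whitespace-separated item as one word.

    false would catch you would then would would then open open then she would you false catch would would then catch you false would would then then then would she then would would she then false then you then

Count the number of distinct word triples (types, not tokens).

39 tokens → 37 trigram windows in total.
Repeated trigrams (each contributes count−1 duplicates):
  would would then: 3
  then would would: 2
  would she then: 2
4 duplicate windows → 37 − 4 = 33 distinct.

33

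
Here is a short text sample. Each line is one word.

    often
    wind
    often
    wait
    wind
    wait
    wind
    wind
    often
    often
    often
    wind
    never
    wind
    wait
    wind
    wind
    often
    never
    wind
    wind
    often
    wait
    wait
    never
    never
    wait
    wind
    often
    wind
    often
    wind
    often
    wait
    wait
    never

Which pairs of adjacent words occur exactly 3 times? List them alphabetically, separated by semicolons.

often wait; wind wind

Bigram counts meeting the condition (exactly 3 times):
  often wait: 3
  wind wind: 3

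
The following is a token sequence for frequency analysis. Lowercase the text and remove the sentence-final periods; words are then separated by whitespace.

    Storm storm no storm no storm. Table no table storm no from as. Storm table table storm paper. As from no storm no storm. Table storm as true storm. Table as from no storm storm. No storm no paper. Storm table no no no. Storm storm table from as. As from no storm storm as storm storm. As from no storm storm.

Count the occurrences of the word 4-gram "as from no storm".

4

Scanning the 59 overlapping 4-gram windows for "as from no storm":
  position 19–22: as from no storm
  position 31–34: as from no storm
  position 50–53: as from no storm
  position 58–61: as from no storm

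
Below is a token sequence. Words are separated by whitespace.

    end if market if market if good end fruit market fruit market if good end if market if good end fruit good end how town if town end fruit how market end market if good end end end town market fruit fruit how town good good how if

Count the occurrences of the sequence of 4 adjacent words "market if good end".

4

Scanning the 45 overlapping 4-gram windows for "market if good end":
  position 5–8: market if good end
  position 12–15: market if good end
  position 17–20: market if good end
  position 33–36: market if good end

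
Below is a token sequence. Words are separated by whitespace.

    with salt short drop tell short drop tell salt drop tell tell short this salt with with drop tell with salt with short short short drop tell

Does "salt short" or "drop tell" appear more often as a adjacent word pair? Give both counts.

"drop tell" (5 vs 1)

"salt short": 1 occurrence
"drop tell": 5 occurrences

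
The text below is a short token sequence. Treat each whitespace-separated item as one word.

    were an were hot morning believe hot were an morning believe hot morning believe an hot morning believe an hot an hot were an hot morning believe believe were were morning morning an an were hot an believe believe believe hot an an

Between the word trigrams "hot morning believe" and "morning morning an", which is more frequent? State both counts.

"hot morning believe": 4 occurrences
"morning morning an": 1 occurrence

"hot morning believe" (4 vs 1)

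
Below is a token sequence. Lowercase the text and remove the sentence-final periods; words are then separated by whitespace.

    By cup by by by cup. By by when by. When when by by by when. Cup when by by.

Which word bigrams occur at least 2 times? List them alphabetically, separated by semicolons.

Bigram counts meeting the condition (at least 2 times):
  by by: 6
  by cup: 2
  by when: 3
  cup by: 2
  when by: 3

by by; by cup; by when; cup by; when by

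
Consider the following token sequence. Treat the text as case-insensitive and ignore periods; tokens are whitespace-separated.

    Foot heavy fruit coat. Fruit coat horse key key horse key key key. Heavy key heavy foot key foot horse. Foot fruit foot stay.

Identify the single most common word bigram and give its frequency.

Bigram frequencies (highest first):
  key key: 3
  fruit coat: 2
  horse key: 2
  key heavy: 2
  foot heavy: 1
  heavy fruit: 1
  … (12 more, each ≤ 1)

"key key", 3 times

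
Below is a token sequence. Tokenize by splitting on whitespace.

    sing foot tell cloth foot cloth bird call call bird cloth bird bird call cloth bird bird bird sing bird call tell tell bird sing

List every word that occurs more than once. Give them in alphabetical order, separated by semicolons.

Unigram counts meeting the condition (more than once):
  bird: 9
  call: 4
  cloth: 4
  foot: 2
  sing: 3
  tell: 3

bird; call; cloth; foot; sing; tell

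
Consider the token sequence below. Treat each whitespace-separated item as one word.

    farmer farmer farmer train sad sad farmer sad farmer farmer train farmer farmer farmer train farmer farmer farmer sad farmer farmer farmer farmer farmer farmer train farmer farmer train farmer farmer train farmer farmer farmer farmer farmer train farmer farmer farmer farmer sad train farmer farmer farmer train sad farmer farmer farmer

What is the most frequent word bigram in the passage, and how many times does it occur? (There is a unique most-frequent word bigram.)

"farmer farmer", 25 times

Bigram frequencies (highest first):
  farmer farmer: 25
  farmer train: 8
  train farmer: 7
  sad farmer: 4
  farmer sad: 3
  train sad: 2
  … (2 more, each ≤ 1)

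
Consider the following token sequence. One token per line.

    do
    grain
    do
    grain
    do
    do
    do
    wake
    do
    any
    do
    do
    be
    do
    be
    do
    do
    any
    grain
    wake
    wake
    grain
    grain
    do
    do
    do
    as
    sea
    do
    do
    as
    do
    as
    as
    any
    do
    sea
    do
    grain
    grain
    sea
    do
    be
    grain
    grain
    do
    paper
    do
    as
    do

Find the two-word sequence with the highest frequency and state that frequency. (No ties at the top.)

Bigram frequencies (highest first):
  do do: 7
  grain do: 4
  do as: 4
  do grain: 3
  do be: 3
  grain grain: 3
  … (19 more, each ≤ 3)

"do do", 7 times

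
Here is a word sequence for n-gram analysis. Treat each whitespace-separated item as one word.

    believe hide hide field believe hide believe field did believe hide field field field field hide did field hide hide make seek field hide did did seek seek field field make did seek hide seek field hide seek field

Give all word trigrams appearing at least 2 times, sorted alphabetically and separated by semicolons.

Trigram counts meeting the condition (at least 2 times):
  field field field: 2
  field hide did: 2
  hide seek field: 2
  seek field hide: 2

field field field; field hide did; hide seek field; seek field hide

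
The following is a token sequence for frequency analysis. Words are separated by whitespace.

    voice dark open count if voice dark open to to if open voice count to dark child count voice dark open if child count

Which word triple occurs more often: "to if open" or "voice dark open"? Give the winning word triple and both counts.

"to if open": 1 occurrence
"voice dark open": 3 occurrences

"voice dark open" (3 vs 1)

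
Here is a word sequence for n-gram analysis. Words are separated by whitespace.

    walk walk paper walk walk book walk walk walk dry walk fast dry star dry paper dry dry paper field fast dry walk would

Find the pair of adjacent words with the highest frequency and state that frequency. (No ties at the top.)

"walk walk", 4 times

Bigram frequencies (highest first):
  walk walk: 4
  dry walk: 2
  fast dry: 2
  dry paper: 2
  walk paper: 1
  paper walk: 1
  … (11 more, each ≤ 1)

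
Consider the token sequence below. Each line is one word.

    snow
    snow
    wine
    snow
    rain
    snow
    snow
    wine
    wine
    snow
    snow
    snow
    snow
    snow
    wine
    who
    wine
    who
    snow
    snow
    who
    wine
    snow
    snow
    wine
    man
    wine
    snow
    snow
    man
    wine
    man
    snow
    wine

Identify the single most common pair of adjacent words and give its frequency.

Bigram frequencies (highest first):
  snow snow: 9
  snow wine: 5
  wine snow: 4
  wine who: 2
  who wine: 2
  wine man: 2
  … (8 more, each ≤ 2)

"snow snow", 9 times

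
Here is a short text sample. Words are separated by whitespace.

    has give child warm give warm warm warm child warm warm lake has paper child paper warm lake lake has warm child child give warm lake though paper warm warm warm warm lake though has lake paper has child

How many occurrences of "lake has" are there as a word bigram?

Scanning the 38 overlapping bigram windows for "lake has":
  position 12–13: lake has
  position 19–20: lake has

2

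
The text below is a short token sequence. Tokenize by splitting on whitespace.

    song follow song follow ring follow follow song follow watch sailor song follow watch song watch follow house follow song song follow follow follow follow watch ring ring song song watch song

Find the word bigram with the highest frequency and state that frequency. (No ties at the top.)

"song follow", 5 times

Bigram frequencies (highest first):
  song follow: 5
  follow follow: 4
  follow song: 3
  follow watch: 3
  watch song: 2
  song watch: 2
  … (11 more, each ≤ 2)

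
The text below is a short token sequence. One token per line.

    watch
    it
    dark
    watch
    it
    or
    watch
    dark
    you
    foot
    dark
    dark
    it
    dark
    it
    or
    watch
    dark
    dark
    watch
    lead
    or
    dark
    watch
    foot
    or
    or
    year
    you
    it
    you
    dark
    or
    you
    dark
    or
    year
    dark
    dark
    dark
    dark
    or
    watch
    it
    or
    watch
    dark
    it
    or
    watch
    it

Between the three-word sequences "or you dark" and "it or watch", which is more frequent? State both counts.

"or you dark": 1 occurrence
"it or watch": 4 occurrences

"it or watch" (4 vs 1)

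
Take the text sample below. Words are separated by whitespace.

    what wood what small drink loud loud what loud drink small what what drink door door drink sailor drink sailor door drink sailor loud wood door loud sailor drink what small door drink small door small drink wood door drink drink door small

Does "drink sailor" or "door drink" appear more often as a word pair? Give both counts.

"door drink" (4 vs 3)

"drink sailor": 3 occurrences
"door drink": 4 occurrences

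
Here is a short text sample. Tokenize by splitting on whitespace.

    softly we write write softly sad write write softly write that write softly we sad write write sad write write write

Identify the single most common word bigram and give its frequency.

Bigram frequencies (highest first):
  write write: 5
  write softly: 3
  sad write: 3
  softly we: 2
  we write: 1
  softly sad: 1
  … (5 more, each ≤ 1)

"write write", 5 times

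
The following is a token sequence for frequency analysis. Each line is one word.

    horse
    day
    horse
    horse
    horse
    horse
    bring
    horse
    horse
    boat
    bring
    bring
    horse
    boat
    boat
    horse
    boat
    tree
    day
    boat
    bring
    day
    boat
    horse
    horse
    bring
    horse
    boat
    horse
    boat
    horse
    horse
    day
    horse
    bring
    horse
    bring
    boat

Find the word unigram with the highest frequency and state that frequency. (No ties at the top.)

Unigram frequencies (highest first):
  horse: 17
  boat: 9
  bring: 7
  day: 4
  tree: 1

"horse", 17 times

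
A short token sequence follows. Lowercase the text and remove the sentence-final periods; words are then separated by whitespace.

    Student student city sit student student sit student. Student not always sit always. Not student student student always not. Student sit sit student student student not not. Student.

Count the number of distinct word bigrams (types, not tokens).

28 tokens → 27 bigram windows in total.
Repeated bigrams (each contributes count−1 duplicates):
  student student: 7
  not student: 3
  sit student: 3
  always not: 2
  student not: 2
  student sit: 2
13 duplicate windows → 27 − 13 = 14 distinct.

14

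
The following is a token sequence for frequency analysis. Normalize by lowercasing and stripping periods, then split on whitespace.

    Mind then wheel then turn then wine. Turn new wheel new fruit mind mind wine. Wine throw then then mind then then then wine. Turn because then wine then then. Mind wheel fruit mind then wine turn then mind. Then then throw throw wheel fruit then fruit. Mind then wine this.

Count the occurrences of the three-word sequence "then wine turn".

3

Scanning the 49 overlapping trigram windows for "then wine turn":
  position 6–8: then wine turn
  position 23–25: then wine turn
  position 35–37: then wine turn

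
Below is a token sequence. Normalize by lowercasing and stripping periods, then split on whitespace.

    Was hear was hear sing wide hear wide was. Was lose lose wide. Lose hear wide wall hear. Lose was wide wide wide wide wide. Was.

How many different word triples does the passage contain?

22

26 tokens → 24 trigram windows in total.
Repeated trigrams (each contributes count−1 duplicates):
  wide wide wide: 3
2 duplicate windows → 24 − 2 = 22 distinct.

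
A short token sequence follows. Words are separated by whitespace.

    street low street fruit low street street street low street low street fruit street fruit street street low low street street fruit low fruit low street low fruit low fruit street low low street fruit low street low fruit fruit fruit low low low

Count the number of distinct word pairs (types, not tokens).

44 tokens → 43 bigram windows in total.
Repeated bigrams (each contributes count−1 duplicates):
  low street: 8
  street low: 7
  fruit low: 6
  street fruit: 5
  low fruit: 4
  low low: 4
  street street: 4
  fruit street: 3
  … (1 more repeated)
34 duplicate windows → 43 − 34 = 9 distinct.

9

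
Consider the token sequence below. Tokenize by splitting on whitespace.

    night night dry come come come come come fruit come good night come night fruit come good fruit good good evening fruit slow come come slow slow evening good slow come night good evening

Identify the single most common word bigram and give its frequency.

"come come", 5 times

Bigram frequencies (highest first):
  come come: 5
  fruit come: 2
  come good: 2
  come night: 2
  good evening: 2
  slow come: 2
  … (18 more, each ≤ 1)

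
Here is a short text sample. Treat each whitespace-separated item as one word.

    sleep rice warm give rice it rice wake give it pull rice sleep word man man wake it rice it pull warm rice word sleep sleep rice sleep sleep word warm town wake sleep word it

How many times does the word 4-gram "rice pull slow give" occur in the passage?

Scanning the 33 overlapping 4-gram windows for "rice pull slow give":
  (none found)

0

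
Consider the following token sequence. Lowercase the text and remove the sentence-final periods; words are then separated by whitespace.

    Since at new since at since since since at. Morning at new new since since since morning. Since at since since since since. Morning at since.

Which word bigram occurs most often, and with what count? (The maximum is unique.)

Bigram frequencies (highest first):
  since since: 7
  since at: 4
  at since: 3
  at new: 2
  new since: 2
  morning at: 2
  … (4 more, each ≤ 2)

"since since", 7 times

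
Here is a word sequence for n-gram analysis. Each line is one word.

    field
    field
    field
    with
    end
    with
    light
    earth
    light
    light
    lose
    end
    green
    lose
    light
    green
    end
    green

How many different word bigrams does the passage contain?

18 tokens → 17 bigram windows in total.
Repeated bigrams (each contributes count−1 duplicates):
  end green: 2
  field field: 2
2 duplicate windows → 17 − 2 = 15 distinct.

15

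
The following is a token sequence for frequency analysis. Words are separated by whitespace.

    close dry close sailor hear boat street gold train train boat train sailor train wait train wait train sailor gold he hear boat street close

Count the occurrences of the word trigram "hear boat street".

Scanning the 23 overlapping trigram windows for "hear boat street":
  position 5–7: hear boat street
  position 22–24: hear boat street

2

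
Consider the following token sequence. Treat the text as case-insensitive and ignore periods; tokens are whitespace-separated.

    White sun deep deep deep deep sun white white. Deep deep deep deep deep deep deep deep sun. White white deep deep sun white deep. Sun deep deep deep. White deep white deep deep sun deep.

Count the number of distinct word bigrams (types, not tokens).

8

36 tokens → 35 bigram windows in total.
Repeated bigrams (each contributes count−1 duplicates):
  deep deep: 14
  deep sun: 5
  white deep: 5
  sun deep: 3
  sun white: 3
  deep white: 2
  white white: 2
27 duplicate windows → 35 − 27 = 8 distinct.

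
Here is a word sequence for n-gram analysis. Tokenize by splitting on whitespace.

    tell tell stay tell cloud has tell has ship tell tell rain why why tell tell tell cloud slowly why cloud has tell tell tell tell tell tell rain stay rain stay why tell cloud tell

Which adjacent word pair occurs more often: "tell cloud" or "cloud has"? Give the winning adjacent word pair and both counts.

"tell cloud" (3 vs 2)

"tell cloud": 3 occurrences
"cloud has": 2 occurrences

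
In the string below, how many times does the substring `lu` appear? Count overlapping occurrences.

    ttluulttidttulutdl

2

Sliding a length-2 window over the 18 characters (17 positions):
  position 3–4: lu
  position 14–15: lu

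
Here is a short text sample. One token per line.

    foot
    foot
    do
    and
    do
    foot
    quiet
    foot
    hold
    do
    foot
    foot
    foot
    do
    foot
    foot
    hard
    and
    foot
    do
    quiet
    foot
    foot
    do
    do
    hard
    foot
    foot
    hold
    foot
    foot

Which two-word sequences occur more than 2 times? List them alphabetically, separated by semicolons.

do foot; foot do; foot foot

Bigram counts meeting the condition (more than 2 times):
  do foot: 3
  foot do: 4
  foot foot: 7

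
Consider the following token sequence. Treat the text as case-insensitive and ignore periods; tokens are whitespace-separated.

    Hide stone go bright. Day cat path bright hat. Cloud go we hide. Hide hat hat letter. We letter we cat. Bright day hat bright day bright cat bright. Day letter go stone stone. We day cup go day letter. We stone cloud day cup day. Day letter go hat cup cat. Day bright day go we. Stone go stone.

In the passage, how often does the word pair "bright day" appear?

Scanning the 59 overlapping bigram windows for "bright day":
  position 4–5: bright day
  position 22–23: bright day
  position 25–26: bright day
  position 29–30: bright day
  position 54–55: bright day

5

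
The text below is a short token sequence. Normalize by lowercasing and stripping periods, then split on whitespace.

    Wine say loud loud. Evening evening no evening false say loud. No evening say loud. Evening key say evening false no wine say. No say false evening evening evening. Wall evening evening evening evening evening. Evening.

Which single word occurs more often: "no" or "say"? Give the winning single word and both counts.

"say" (6 vs 4)

"no": 4 occurrences
"say": 6 occurrences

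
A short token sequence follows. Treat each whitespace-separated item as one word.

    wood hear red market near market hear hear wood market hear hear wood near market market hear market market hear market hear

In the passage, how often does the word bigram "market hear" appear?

Scanning the 21 overlapping bigram windows for "market hear":
  position 6–7: market hear
  position 10–11: market hear
  position 16–17: market hear
  position 19–20: market hear
  position 21–22: market hear

5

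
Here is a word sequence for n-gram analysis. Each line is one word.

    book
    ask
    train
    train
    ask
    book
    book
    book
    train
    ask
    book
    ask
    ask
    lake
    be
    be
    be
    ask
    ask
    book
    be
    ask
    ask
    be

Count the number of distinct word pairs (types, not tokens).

14

24 tokens → 23 bigram windows in total.
Repeated bigrams (each contributes count−1 duplicates):
  ask ask: 3
  ask book: 3
  be ask: 2
  be be: 2
  book ask: 2
  book book: 2
  train ask: 2
9 duplicate windows → 23 − 9 = 14 distinct.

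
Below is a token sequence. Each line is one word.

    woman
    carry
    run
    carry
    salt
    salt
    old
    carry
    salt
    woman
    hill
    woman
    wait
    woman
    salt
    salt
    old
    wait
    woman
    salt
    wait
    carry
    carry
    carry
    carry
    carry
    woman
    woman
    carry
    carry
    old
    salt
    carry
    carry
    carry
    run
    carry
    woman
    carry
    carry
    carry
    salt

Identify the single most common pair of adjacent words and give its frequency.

"carry carry", 9 times

Bigram frequencies (highest first):
  carry carry: 9
  woman carry: 3
  carry salt: 3
  carry run: 2
  run carry: 2
  salt salt: 2
  … (16 more, each ≤ 2)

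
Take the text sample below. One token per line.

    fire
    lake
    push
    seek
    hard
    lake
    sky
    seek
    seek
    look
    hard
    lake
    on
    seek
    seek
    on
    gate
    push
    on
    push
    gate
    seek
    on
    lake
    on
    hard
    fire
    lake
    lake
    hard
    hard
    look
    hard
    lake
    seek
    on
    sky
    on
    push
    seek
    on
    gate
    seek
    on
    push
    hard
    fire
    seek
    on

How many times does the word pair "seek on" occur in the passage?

6

Scanning the 48 overlapping bigram windows for "seek on":
  position 15–16: seek on
  position 22–23: seek on
  position 35–36: seek on
  position 40–41: seek on
  position 43–44: seek on
  position 48–49: seek on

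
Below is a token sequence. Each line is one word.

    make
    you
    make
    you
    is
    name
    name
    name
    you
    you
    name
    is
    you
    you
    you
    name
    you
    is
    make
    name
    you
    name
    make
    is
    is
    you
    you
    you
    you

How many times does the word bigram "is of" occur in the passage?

Scanning the 28 overlapping bigram windows for "is of":
  (none found)

0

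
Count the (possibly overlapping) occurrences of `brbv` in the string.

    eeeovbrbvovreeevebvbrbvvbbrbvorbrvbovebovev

3

Sliding a length-4 window over the 43 characters (40 positions):
  position 6–9: brbv
  position 20–23: brbv
  position 26–29: brbv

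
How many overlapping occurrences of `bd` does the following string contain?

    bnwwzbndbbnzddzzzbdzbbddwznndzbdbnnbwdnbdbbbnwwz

4

Sliding a length-2 window over the 48 characters (47 positions):
  position 18–19: bd
  position 22–23: bd
  position 31–32: bd
  position 40–41: bd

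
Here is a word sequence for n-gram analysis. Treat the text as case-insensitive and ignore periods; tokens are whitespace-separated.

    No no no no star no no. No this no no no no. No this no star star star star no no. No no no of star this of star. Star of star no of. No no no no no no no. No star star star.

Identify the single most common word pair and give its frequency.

Bigram frequencies (highest first):
  no no: 20
  star star: 6
  no star: 3
  star no: 3
  of star: 3
  no this: 2
  … (6 more, each ≤ 2)

"no no", 20 times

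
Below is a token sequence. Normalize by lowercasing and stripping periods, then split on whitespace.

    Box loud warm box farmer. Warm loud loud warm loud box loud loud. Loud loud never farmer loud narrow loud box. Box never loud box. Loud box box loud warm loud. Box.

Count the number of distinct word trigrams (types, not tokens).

32 tokens → 30 trigram windows in total.
Repeated trigrams (each contributes count−1 duplicates):
  box loud warm: 2
  loud box box: 2
  loud box loud: 2
  loud loud loud: 2
  loud warm loud: 2
  warm loud box: 2
6 duplicate windows → 30 − 6 = 24 distinct.

24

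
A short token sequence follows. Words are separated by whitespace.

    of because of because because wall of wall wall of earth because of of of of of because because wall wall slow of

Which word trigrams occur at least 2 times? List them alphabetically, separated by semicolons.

because because wall; of because because; of of of

Trigram counts meeting the condition (at least 2 times):
  because because wall: 2
  of because because: 2
  of of of: 3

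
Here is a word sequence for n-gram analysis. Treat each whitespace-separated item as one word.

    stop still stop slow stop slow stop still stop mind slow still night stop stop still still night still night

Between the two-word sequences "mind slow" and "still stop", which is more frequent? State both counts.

"still stop" (2 vs 1)

"mind slow": 1 occurrence
"still stop": 2 occurrences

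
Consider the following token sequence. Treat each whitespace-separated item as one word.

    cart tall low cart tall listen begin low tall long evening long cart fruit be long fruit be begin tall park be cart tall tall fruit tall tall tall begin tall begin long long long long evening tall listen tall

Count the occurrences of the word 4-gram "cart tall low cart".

Scanning the 37 overlapping 4-gram windows for "cart tall low cart":
  position 1–4: cart tall low cart

1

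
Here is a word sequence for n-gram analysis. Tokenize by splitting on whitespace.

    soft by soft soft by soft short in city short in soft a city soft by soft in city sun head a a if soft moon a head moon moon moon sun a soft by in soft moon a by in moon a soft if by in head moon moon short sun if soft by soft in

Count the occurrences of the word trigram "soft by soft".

4

Scanning the 55 overlapping trigram windows for "soft by soft":
  position 1–3: soft by soft
  position 4–6: soft by soft
  position 15–17: soft by soft
  position 54–56: soft by soft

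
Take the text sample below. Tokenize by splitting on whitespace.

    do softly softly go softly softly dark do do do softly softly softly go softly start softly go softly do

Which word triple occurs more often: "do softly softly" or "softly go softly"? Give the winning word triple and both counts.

"do softly softly": 2 occurrences
"softly go softly": 3 occurrences

"softly go softly" (3 vs 2)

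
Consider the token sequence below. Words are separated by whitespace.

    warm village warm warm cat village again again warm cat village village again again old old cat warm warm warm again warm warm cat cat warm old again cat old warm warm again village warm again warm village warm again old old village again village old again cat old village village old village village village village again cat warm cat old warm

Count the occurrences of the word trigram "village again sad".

0

Scanning the 60 overlapping trigram windows for "village again sad":
  (none found)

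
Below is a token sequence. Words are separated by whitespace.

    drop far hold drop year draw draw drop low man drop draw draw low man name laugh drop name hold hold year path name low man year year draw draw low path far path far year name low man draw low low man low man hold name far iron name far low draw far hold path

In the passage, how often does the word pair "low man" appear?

6

Scanning the 55 overlapping bigram windows for "low man":
  position 9–10: low man
  position 14–15: low man
  position 25–26: low man
  position 38–39: low man
  position 42–43: low man
  position 44–45: low man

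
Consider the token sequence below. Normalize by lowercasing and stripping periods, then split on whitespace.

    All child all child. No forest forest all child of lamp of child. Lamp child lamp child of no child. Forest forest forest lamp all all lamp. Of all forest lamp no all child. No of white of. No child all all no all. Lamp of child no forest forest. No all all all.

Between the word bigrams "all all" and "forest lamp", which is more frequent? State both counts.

"all all": 4 occurrences
"forest lamp": 2 occurrences

"all all" (4 vs 2)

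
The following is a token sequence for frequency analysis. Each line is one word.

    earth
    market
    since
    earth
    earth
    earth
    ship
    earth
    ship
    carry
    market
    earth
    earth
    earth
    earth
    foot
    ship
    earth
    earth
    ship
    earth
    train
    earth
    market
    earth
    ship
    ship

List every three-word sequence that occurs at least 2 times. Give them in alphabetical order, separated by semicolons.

earth earth earth; earth earth ship; earth ship earth

Trigram counts meeting the condition (at least 2 times):
  earth earth earth: 3
  earth earth ship: 2
  earth ship earth: 2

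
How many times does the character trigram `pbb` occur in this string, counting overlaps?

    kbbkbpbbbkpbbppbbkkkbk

Sliding a length-3 window over the 22 characters (20 positions):
  position 6–8: pbb
  position 11–13: pbb
  position 15–17: pbb

3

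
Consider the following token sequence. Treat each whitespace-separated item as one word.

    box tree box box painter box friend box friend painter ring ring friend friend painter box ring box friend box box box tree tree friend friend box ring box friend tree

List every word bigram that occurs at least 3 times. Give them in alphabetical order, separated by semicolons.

Bigram counts meeting the condition (at least 3 times):
  box box: 3
  box friend: 4
  friend box: 3

box box; box friend; friend box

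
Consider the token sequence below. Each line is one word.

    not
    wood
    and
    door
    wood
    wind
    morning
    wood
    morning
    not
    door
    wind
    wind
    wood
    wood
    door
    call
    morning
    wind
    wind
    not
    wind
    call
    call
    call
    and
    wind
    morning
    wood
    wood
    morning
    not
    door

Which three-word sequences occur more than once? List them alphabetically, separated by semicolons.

Trigram counts meeting the condition (more than once):
  morning not door: 2
  wind morning wood: 2
  wood morning not: 2

morning not door; wind morning wood; wood morning not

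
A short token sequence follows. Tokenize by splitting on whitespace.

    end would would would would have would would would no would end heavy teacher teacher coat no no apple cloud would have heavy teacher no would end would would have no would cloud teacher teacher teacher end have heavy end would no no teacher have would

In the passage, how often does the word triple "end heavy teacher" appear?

1

Scanning the 44 overlapping trigram windows for "end heavy teacher":
  position 12–14: end heavy teacher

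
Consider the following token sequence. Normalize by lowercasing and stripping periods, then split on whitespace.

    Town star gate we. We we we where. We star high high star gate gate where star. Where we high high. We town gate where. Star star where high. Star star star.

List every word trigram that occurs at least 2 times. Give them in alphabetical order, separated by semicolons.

gate where star; we we we

Trigram counts meeting the condition (at least 2 times):
  gate where star: 2
  we we we: 2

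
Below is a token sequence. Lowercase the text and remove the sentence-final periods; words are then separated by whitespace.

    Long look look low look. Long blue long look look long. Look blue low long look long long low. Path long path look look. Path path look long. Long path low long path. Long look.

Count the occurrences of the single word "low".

4

Scanning the 35 tokens for "low":
  position 4: low
  position 14: low
  position 19: low
  position 31: low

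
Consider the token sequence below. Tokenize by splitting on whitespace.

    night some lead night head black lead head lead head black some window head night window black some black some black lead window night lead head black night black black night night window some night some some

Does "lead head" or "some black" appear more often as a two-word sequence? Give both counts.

"lead head" (3 vs 2)

"lead head": 3 occurrences
"some black": 2 occurrences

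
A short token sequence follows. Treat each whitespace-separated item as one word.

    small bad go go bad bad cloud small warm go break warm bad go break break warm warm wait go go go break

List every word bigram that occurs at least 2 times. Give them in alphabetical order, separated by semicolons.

Bigram counts meeting the condition (at least 2 times):
  bad go: 2
  break warm: 2
  go break: 3
  go go: 3

bad go; break warm; go break; go go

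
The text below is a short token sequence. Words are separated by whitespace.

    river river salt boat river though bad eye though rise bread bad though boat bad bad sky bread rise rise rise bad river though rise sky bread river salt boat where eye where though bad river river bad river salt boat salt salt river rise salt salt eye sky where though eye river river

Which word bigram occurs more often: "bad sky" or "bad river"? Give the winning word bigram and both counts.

"bad river" (3 vs 1)

"bad sky": 1 occurrence
"bad river": 3 occurrences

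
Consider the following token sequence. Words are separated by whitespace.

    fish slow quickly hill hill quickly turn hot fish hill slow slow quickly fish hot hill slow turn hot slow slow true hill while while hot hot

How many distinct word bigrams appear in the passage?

27 tokens → 26 bigram windows in total.
Repeated bigrams (each contributes count−1 duplicates):
  hill slow: 2
  slow quickly: 2
  slow slow: 2
  turn hot: 2
4 duplicate windows → 26 − 4 = 22 distinct.

22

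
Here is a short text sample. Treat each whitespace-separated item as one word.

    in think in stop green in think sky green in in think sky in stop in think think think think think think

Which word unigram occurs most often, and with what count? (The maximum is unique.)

Unigram frequencies (highest first):
  think: 9
  in: 7
  stop: 2
  green: 2
  sky: 2

"think", 9 times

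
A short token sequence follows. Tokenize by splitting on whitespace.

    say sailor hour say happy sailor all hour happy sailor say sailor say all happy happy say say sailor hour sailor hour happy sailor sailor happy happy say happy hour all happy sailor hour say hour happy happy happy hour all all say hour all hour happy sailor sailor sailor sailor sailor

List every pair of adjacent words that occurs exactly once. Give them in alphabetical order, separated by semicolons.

Bigram counts meeting the condition (exactly once):
  all all: 1
  all say: 1
  hour sailor: 1
  sailor all: 1
  sailor happy: 1
  say all: 1
  say say: 1

all all; all say; hour sailor; sailor all; sailor happy; say all; say say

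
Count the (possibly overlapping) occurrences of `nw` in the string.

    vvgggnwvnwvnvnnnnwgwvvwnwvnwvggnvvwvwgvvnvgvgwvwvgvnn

Sliding a length-2 window over the 53 characters (52 positions):
  position 6–7: nw
  position 9–10: nw
  position 17–18: nw
  position 24–25: nw
  position 27–28: nw

5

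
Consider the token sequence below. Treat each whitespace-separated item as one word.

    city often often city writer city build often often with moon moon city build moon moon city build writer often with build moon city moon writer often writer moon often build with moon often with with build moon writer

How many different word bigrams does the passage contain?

39 tokens → 38 bigram windows in total.
Repeated bigrams (each contributes count−1 duplicates):
  build moon: 3
  city build: 3
  moon city: 3
  often with: 3
  moon moon: 2
  moon often: 2
  moon writer: 2
  often often: 2
  … (3 more repeated)
15 duplicate windows → 38 − 15 = 23 distinct.

23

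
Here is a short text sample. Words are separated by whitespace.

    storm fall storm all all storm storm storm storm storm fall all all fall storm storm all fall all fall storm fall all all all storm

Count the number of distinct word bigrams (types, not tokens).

26 tokens → 25 bigram windows in total.
Repeated bigrams (each contributes count−1 duplicates):
  storm storm: 5
  all all: 4
  all fall: 3
  fall all: 3
  fall storm: 3
  storm fall: 3
  all storm: 2
  storm all: 2
17 duplicate windows → 25 − 17 = 8 distinct.

8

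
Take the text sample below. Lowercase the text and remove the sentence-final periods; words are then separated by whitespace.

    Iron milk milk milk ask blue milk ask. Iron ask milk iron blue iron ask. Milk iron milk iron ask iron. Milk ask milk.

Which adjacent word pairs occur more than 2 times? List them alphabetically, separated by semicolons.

ask milk; iron ask; iron milk; milk ask; milk iron

Bigram counts meeting the condition (more than 2 times):
  ask milk: 3
  iron ask: 3
  iron milk: 3
  milk ask: 3
  milk iron: 3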